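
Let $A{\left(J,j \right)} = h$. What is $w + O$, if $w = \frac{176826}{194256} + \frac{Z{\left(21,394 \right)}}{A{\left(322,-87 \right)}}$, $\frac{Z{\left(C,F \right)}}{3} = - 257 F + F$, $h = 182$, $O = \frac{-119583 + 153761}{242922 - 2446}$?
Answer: $- \frac{294298057772153}{177123559704} \approx -1661.5$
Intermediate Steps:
$O = \frac{17089}{120238}$ ($O = \frac{34178}{240476} = 34178 \cdot \frac{1}{240476} = \frac{17089}{120238} \approx 0.14213$)
$Z{\left(C,F \right)} = - 768 F$ ($Z{\left(C,F \right)} = 3 \left(- 257 F + F\right) = 3 \left(- 256 F\right) = - 768 F$)
$A{\left(J,j \right)} = 182$
$w = - \frac{4895677435}{2946216}$ ($w = \frac{176826}{194256} + \frac{\left(-768\right) 394}{182} = 176826 \cdot \frac{1}{194256} - \frac{151296}{91} = \frac{29471}{32376} - \frac{151296}{91} = - \frac{4895677435}{2946216} \approx -1661.7$)
$w + O = - \frac{4895677435}{2946216} + \frac{17089}{120238} = - \frac{294298057772153}{177123559704}$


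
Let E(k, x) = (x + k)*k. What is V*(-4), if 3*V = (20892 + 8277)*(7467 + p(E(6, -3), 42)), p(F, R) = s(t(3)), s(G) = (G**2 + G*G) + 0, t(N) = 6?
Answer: -293206788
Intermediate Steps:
E(k, x) = k*(k + x) (E(k, x) = (k + x)*k = k*(k + x))
s(G) = 2*G**2 (s(G) = (G**2 + G**2) + 0 = 2*G**2 + 0 = 2*G**2)
p(F, R) = 72 (p(F, R) = 2*6**2 = 2*36 = 72)
V = 73301697 (V = ((20892 + 8277)*(7467 + 72))/3 = (29169*7539)/3 = (1/3)*219905091 = 73301697)
V*(-4) = 73301697*(-4) = -293206788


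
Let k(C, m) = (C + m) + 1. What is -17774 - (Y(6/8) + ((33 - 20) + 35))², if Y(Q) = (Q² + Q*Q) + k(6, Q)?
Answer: -1344561/64 ≈ -21009.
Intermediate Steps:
k(C, m) = 1 + C + m
Y(Q) = 7 + Q + 2*Q² (Y(Q) = (Q² + Q*Q) + (1 + 6 + Q) = (Q² + Q²) + (7 + Q) = 2*Q² + (7 + Q) = 7 + Q + 2*Q²)
-17774 - (Y(6/8) + ((33 - 20) + 35))² = -17774 - ((7 + 6/8 + 2*(6/8)²) + ((33 - 20) + 35))² = -17774 - ((7 + 6*(⅛) + 2*(6*(⅛))²) + (13 + 35))² = -17774 - ((7 + ¾ + 2*(¾)²) + 48)² = -17774 - ((7 + ¾ + 2*(9/16)) + 48)² = -17774 - ((7 + ¾ + 9/8) + 48)² = -17774 - (71/8 + 48)² = -17774 - (455/8)² = -17774 - 1*207025/64 = -17774 - 207025/64 = -1344561/64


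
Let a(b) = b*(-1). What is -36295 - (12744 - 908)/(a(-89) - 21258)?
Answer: -768317019/21169 ≈ -36294.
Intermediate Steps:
a(b) = -b
-36295 - (12744 - 908)/(a(-89) - 21258) = -36295 - (12744 - 908)/(-1*(-89) - 21258) = -36295 - 11836/(89 - 21258) = -36295 - 11836/(-21169) = -36295 - 11836*(-1)/21169 = -36295 - 1*(-11836/21169) = -36295 + 11836/21169 = -768317019/21169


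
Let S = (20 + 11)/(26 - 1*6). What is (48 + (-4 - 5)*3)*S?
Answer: 651/20 ≈ 32.550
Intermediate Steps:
S = 31/20 (S = 31/(26 - 6) = 31/20 ≈ 1.5500)
(48 + (-4 - 5)*3)*S = (48 + (-4 - 5)*3)*(31/20) = (48 - 9*3)*(31/20) = (48 - 27)*(31/20) = 21*(31/20) = 651/20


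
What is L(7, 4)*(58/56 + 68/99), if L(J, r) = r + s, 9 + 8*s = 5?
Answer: 4775/792 ≈ 6.0290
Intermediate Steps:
s = -½ (s = -9/8 + (⅛)*5 = -9/8 + 5/8 = -½ ≈ -0.50000)
L(J, r) = -½ + r (L(J, r) = r - ½ = -½ + r)
L(7, 4)*(58/56 + 68/99) = (-½ + 4)*(58/56 + 68/99) = 7*(58*(1/56) + 68*(1/99))/2 = 7*(29/28 + 68/99)/2 = (7/2)*(4775/2772) = 4775/792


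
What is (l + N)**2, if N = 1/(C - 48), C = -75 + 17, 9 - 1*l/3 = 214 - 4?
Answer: 4085638561/11236 ≈ 3.6362e+5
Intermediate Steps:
l = -603 (l = 27 - 3*(214 - 4) = 27 - 3*210 = 27 - 630 = -603)
C = -58
N = -1/106 (N = 1/(-58 - 48) = 1/(-106) = -1/106 ≈ -0.0094340)
(l + N)**2 = (-603 - 1/106)**2 = (-63919/106)**2 = 4085638561/11236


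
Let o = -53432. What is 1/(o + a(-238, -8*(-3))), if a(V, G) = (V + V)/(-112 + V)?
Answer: -25/1335766 ≈ -1.8716e-5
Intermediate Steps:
a(V, G) = 2*V/(-112 + V) (a(V, G) = (2*V)/(-112 + V) = 2*V/(-112 + V))
1/(o + a(-238, -8*(-3))) = 1/(-53432 + 2*(-238)/(-112 - 238)) = 1/(-53432 + 2*(-238)/(-350)) = 1/(-53432 + 2*(-238)*(-1/350)) = 1/(-53432 + 34/25) = 1/(-1335766/25) = -25/1335766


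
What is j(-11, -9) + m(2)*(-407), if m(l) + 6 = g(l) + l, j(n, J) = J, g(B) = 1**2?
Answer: 1212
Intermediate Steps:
g(B) = 1
m(l) = -5 + l (m(l) = -6 + (1 + l) = -5 + l)
j(-11, -9) + m(2)*(-407) = -9 + (-5 + 2)*(-407) = -9 - 3*(-407) = -9 + 1221 = 1212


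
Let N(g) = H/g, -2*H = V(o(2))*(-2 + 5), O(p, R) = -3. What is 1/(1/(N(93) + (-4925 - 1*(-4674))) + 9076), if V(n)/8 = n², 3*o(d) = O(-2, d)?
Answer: 7785/70656629 ≈ 0.00011018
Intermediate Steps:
o(d) = -1 (o(d) = (⅓)*(-3) = -1)
V(n) = 8*n²
H = -12 (H = -8*(-1)²*(-2 + 5)/2 = -8*1*3/2 = -4*3 = -½*24 = -12)
N(g) = -12/g
1/(1/(N(93) + (-4925 - 1*(-4674))) + 9076) = 1/(1/(-12/93 + (-4925 - 1*(-4674))) + 9076) = 1/(1/(-12*1/93 + (-4925 + 4674)) + 9076) = 1/(1/(-4/31 - 251) + 9076) = 1/(1/(-7785/31) + 9076) = 1/(-31/7785 + 9076) = 1/(70656629/7785) = 7785/70656629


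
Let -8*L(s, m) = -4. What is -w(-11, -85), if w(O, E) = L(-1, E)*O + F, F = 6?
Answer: -½ ≈ -0.50000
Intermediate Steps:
L(s, m) = ½ (L(s, m) = -⅛*(-4) = ½)
w(O, E) = 6 + O/2 (w(O, E) = O/2 + 6 = 6 + O/2)
-w(-11, -85) = -(6 + (½)*(-11)) = -(6 - 11/2) = -1*½ = -½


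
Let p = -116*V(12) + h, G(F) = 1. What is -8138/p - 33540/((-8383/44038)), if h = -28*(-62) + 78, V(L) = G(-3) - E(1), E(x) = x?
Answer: 1339636199213/7603381 ≈ 1.7619e+5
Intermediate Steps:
V(L) = 0 (V(L) = 1 - 1*1 = 1 - 1 = 0)
h = 1814 (h = 1736 + 78 = 1814)
p = 1814 (p = -116*0 + 1814 = 0 + 1814 = 1814)
-8138/p - 33540/((-8383/44038)) = -8138/1814 - 33540/((-8383/44038)) = -8138*1/1814 - 33540/((-8383*1/44038)) = -4069/907 - 33540/(-8383/44038) = -4069/907 - 33540*(-44038/8383) = -4069/907 + 1477034520/8383 = 1339636199213/7603381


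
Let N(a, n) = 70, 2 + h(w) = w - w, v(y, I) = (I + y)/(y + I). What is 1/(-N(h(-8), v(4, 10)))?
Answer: -1/70 ≈ -0.014286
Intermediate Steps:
v(y, I) = 1 (v(y, I) = (I + y)/(I + y) = 1)
h(w) = -2 (h(w) = -2 + (w - w) = -2 + 0 = -2)
1/(-N(h(-8), v(4, 10))) = 1/(-1*70) = 1/(-70) = -1/70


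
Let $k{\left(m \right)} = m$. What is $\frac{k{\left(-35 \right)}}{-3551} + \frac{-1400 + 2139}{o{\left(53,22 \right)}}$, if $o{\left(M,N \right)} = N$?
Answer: $\frac{2624959}{78122} \approx 33.601$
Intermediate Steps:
$\frac{k{\left(-35 \right)}}{-3551} + \frac{-1400 + 2139}{o{\left(53,22 \right)}} = - \frac{35}{-3551} + \frac{-1400 + 2139}{22} = \left(-35\right) \left(- \frac{1}{3551}\right) + 739 \cdot \frac{1}{22} = \frac{35}{3551} + \frac{739}{22} = \frac{2624959}{78122}$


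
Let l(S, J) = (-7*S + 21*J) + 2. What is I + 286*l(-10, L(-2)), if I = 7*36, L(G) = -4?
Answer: -3180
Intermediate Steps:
l(S, J) = 2 - 7*S + 21*J
I = 252
I + 286*l(-10, L(-2)) = 252 + 286*(2 - 7*(-10) + 21*(-4)) = 252 + 286*(2 + 70 - 84) = 252 + 286*(-12) = 252 - 3432 = -3180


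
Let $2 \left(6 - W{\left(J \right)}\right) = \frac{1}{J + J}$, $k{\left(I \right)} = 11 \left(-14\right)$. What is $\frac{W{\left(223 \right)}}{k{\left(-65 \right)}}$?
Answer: $- \frac{5351}{137368} \approx -0.038954$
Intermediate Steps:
$k{\left(I \right)} = -154$
$W{\left(J \right)} = 6 - \frac{1}{4 J}$ ($W{\left(J \right)} = 6 - \frac{1}{2 \left(J + J\right)} = 6 - \frac{1}{2 \cdot 2 J} = 6 - \frac{\frac{1}{2} \frac{1}{J}}{2} = 6 - \frac{1}{4 J}$)
$\frac{W{\left(223 \right)}}{k{\left(-65 \right)}} = \frac{6 - \frac{1}{4 \cdot 223}}{-154} = \left(6 - \frac{1}{892}\right) \left(- \frac{1}{154}\right) = \frac{5351}{892} \left(- \frac{1}{154}\right) = - \frac{5351}{137368}$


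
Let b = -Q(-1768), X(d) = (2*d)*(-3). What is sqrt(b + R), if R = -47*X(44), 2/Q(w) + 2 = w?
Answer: sqrt(9718256685)/885 ≈ 111.39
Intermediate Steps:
X(d) = -6*d
Q(w) = 2/(-2 + w)
R = 12408 (R = -(-282)*44 = -47*(-264) = 12408)
b = 1/885 (b = -2/(-2 - 1768) = -2/(-1770) = -2*(-1)/1770 = -1*(-1/885) = 1/885 ≈ 0.0011299)
sqrt(b + R) = sqrt(1/885 + 12408) = sqrt(10981081/885) = sqrt(9718256685)/885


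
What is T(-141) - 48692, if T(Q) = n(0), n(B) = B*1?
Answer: -48692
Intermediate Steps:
n(B) = B
T(Q) = 0
T(-141) - 48692 = 0 - 48692 = -48692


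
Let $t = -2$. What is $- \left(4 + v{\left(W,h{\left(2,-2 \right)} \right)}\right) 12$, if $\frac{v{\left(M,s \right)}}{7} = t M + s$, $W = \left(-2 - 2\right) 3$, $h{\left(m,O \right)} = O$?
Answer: $-1896$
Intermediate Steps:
$W = -12$ ($W = \left(-4\right) 3 = -12$)
$v{\left(M,s \right)} = - 14 M + 7 s$ ($v{\left(M,s \right)} = 7 \left(- 2 M + s\right) = 7 \left(s - 2 M\right) = - 14 M + 7 s$)
$- \left(4 + v{\left(W,h{\left(2,-2 \right)} \right)}\right) 12 = - \left(4 + \left(\left(-14\right) \left(-12\right) + 7 \left(-2\right)\right)\right) 12 = - \left(4 + \left(168 - 14\right)\right) 12 = - \left(4 + 154\right) 12 = - 158 \cdot 12 = \left(-1\right) 1896 = -1896$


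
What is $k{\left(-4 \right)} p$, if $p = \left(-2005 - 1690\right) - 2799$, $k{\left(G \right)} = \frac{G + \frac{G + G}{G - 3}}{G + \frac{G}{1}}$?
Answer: $- \frac{16235}{7} \approx -2319.3$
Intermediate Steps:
$k{\left(G \right)} = \frac{G + \frac{2 G}{-3 + G}}{2 G}$ ($k{\left(G \right)} = \frac{G + \frac{2 G}{-3 + G}}{G + G 1} = \frac{G + \frac{2 G}{-3 + G}}{G + G} = \frac{G + \frac{2 G}{-3 + G}}{2 G}$)
$p = -6494$ ($p = -3695 - 2799 = -6494$)
$k{\left(-4 \right)} p = \frac{-1 - 4}{2 \left(-3 - 4\right)} \left(-6494\right) = \frac{1}{2} \frac{1}{-7} \left(-5\right) \left(-6494\right) = \frac{1}{2} \left(- \frac{1}{7}\right) \left(-5\right) \left(-6494\right) = \frac{5}{14} \left(-6494\right) = - \frac{16235}{7}$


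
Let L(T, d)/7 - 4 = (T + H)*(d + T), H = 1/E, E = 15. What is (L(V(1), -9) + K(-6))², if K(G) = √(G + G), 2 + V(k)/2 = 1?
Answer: 7035709/225 + 10612*I*√3/15 ≈ 31270.0 + 1225.4*I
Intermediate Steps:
V(k) = -2 (V(k) = -4 + 2*1 = -4 + 2 = -2)
H = 1/15 ≈ 0.066667
K(G) = √2*√G (K(G) = √(2*G) = √2*√G)
L(T, d) = 28 + 7*(1/15 + T)*(T + d) (L(T, d) = 28 + 7*((T + 1/15)*(d + T)) = 28 + 7*((1/15 + T)*(T + d)) = 28 + 7*(1/15 + T)*(T + d))
(L(V(1), -9) + K(-6))² = ((28 + 7*(-2)² + (7/15)*(-2) + (7/15)*(-9) + 7*(-2)*(-9)) + √2*√(-6))² = ((28 + 7*4 - 14/15 - 21/5 + 126) + √2*(I*√6))² = ((28 + 28 - 14/15 - 21/5 + 126) + 2*I*√3)² = (2653/15 + 2*I*√3)²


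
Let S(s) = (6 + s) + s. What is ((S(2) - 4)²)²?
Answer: 1296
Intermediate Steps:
S(s) = 6 + 2*s
((S(2) - 4)²)² = (((6 + 2*2) - 4)²)² = (((6 + 4) - 4)²)² = ((10 - 4)²)² = (6²)² = 36² = 1296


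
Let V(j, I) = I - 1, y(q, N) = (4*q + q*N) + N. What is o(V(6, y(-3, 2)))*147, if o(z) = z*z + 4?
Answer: 43071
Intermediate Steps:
y(q, N) = N + 4*q + N*q (y(q, N) = (4*q + N*q) + N = N + 4*q + N*q)
V(j, I) = -1 + I
o(z) = 4 + z² (o(z) = z² + 4 = 4 + z²)
o(V(6, y(-3, 2)))*147 = (4 + (-1 + (2 + 4*(-3) + 2*(-3)))²)*147 = (4 + (-1 + (2 - 12 - 6))²)*147 = (4 + (-1 - 16)²)*147 = (4 + (-17)²)*147 = (4 + 289)*147 = 293*147 = 43071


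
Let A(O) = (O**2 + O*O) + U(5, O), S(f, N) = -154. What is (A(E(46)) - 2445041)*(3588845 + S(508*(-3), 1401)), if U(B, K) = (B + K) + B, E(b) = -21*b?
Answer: -2080310342335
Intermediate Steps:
U(B, K) = K + 2*B
A(O) = 10 + O + 2*O**2 (A(O) = (O**2 + O*O) + (O + 2*5) = (O**2 + O**2) + (O + 10) = 2*O**2 + (10 + O) = 10 + O + 2*O**2)
(A(E(46)) - 2445041)*(3588845 + S(508*(-3), 1401)) = ((10 - 21*46 + 2*(-21*46)**2) - 2445041)*(3588845 - 154) = ((10 - 966 + 2*(-966)**2) - 2445041)*3588691 = ((10 - 966 + 2*933156) - 2445041)*3588691 = ((10 - 966 + 1866312) - 2445041)*3588691 = (1865356 - 2445041)*3588691 = -579685*3588691 = -2080310342335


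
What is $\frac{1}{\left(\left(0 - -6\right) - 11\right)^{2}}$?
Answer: $\frac{1}{25} \approx 0.04$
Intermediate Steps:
$\frac{1}{\left(\left(0 - -6\right) - 11\right)^{2}} = \frac{1}{\left(\left(0 + 6\right) - 11\right)^{2}} = \frac{1}{\left(6 - 11\right)^{2}} = \frac{1}{\left(-5\right)^{2}} = \frac{1}{25}$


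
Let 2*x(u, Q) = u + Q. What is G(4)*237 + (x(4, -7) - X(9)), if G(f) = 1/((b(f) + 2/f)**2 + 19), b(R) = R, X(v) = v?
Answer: -1401/314 ≈ -4.4618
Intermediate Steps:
x(u, Q) = Q/2 + u/2 (x(u, Q) = (u + Q)/2 = (Q + u)/2 = Q/2 + u/2)
G(f) = 1/(19 + (f + 2/f)**2) (G(f) = 1/((f + 2/f)**2 + 19) = 1/(19 + (f + 2/f)**2))
G(4)*237 + (x(4, -7) - X(9)) = (4**2/(4 + 4**4 + 23*4**2))*237 + (((1/2)*(-7) + (1/2)*4) - 1*9) = (16/(4 + 256 + 23*16))*237 + ((-7/2 + 2) - 9) = (16/(4 + 256 + 368))*237 + (-3/2 - 9) = (16/628)*237 - 21/2 = (16*(1/628))*237 - 21/2 = (4/157)*237 - 21/2 = 948/157 - 21/2 = -1401/314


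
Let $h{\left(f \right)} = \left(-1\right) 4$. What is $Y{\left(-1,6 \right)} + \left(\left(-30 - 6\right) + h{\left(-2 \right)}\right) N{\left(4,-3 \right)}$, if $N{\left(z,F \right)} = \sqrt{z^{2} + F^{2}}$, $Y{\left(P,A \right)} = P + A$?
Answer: $-195$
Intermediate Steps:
$h{\left(f \right)} = -4$
$Y{\left(P,A \right)} = A + P$
$N{\left(z,F \right)} = \sqrt{F^{2} + z^{2}}$
$Y{\left(-1,6 \right)} + \left(\left(-30 - 6\right) + h{\left(-2 \right)}\right) N{\left(4,-3 \right)} = \left(6 - 1\right) + \left(\left(-30 - 6\right) - 4\right) \sqrt{\left(-3\right)^{2} + 4^{2}} = 5 + \left(-36 - 4\right) \sqrt{9 + 16} = 5 - 40 \sqrt{25} = 5 - 200 = -195$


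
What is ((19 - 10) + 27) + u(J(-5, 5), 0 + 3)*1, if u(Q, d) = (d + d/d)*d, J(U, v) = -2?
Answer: 48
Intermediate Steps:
u(Q, d) = d*(1 + d) (u(Q, d) = (d + 1)*d = (1 + d)*d = d*(1 + d))
((19 - 10) + 27) + u(J(-5, 5), 0 + 3)*1 = ((19 - 10) + 27) + ((0 + 3)*(1 + (0 + 3)))*1 = (9 + 27) + (3*(1 + 3))*1 = 36 + (3*4)*1 = 36 + 12*1 = 36 + 12 = 48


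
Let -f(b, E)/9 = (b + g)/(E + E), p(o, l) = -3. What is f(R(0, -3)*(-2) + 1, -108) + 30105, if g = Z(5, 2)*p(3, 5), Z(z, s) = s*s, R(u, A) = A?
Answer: 722515/24 ≈ 30105.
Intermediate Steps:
Z(z, s) = s**2
g = -12 (g = 2**2*(-3) = 4*(-3) = -12)
f(b, E) = -9*(-12 + b)/(2*E) (f(b, E) = -9*(b - 12)/(E + E) = -9*(-12 + b)/(2*E))
f(R(0, -3)*(-2) + 1, -108) + 30105 = (9/2)*(12 - (-3*(-2) + 1))/(-108) + 30105 = (9/2)*(-1/108)*(12 - (6 + 1)) + 30105 = (9/2)*(-1/108)*(12 - 1*7) + 30105 = (9/2)*(-1/108)*(12 - 7) + 30105 = (9/2)*(-1/108)*5 + 30105 = -5/24 + 30105 = 722515/24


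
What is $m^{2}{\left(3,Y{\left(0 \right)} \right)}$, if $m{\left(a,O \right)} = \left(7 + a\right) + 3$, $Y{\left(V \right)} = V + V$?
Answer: $169$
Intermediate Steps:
$Y{\left(V \right)} = 2 V$
$m{\left(a,O \right)} = 10 + a$
$m^{2}{\left(3,Y{\left(0 \right)} \right)} = \left(10 + 3\right)^{2} = 13^{2} = 169$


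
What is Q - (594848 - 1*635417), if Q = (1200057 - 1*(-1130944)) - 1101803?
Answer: 1269767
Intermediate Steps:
Q = 1229198 (Q = (1200057 + 1130944) - 1101803 = 2331001 - 1101803 = 1229198)
Q - (594848 - 1*635417) = 1229198 - (594848 - 1*635417) = 1229198 - (594848 - 635417) = 1229198 - 1*(-40569) = 1229198 + 40569 = 1269767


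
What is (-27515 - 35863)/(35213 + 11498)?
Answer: -9054/6673 ≈ -1.3568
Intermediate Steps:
(-27515 - 35863)/(35213 + 11498) = -63378/46711 = -63378*1/46711 = -9054/6673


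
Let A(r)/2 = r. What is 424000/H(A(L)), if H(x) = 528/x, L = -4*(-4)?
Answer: 848000/33 ≈ 25697.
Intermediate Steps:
L = 16
A(r) = 2*r
424000/H(A(L)) = 424000/((528/((2*16)))) = 424000/((528/32)) = 424000/((528*(1/32))) = 424000/(33/2) = 424000*(2/33) = 848000/33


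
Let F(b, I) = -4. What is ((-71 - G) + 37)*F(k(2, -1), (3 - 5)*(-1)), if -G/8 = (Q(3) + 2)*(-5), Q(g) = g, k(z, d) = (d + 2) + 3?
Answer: 936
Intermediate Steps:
k(z, d) = 5 + d (k(z, d) = (2 + d) + 3 = 5 + d)
G = 200 (G = -8*(3 + 2)*(-5) = -40*(-5) = -8*(-25) = 200)
((-71 - G) + 37)*F(k(2, -1), (3 - 5)*(-1)) = ((-71 - 1*200) + 37)*(-4) = ((-71 - 200) + 37)*(-4) = (-271 + 37)*(-4) = -234*(-4) = 936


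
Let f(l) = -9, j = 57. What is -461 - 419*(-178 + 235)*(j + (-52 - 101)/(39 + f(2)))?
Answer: -12399887/10 ≈ -1.2400e+6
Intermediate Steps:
-461 - 419*(-178 + 235)*(j + (-52 - 101)/(39 + f(2))) = -461 - 419*(-178 + 235)*(57 + (-52 - 101)/(39 - 9)) = -461 - 23883*(57 - 153/30) = -461 - 23883*(57 - 153*1/30) = -461 - 23883*(57 - 51/10) = -461 - 23883*519/10 = -461 - 419*29583/10 = -461 - 12395277/10 = -12399887/10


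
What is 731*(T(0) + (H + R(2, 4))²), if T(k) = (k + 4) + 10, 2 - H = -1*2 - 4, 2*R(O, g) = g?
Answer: 83334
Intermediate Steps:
R(O, g) = g/2
H = 8 (H = 2 - (-1*2 - 4) = 2 - (-2 - 4) = 2 - 1*(-6) = 2 + 6 = 8)
T(k) = 14 + k (T(k) = (4 + k) + 10 = 14 + k)
731*(T(0) + (H + R(2, 4))²) = 731*((14 + 0) + (8 + (½)*4)²) = 731*(14 + (8 + 2)²) = 731*(14 + 10²) = 731*(14 + 100) = 731*114 = 83334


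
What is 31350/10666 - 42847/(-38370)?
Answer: 829952801/204627210 ≈ 4.0559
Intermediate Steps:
31350/10666 - 42847/(-38370) = 31350*(1/10666) - 42847*(-1/38370) = 15675/5333 + 42847/38370 = 829952801/204627210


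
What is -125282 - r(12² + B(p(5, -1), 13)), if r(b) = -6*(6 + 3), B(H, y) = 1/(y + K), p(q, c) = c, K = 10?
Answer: -125228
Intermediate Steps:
B(H, y) = 1/(10 + y) (B(H, y) = 1/(y + 10) = 1/(10 + y))
r(b) = -54 (r(b) = -6*9 = -54)
-125282 - r(12² + B(p(5, -1), 13)) = -125282 - 1*(-54) = -125282 + 54 = -125228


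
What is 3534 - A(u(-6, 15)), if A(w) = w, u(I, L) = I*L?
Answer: 3624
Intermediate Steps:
3534 - A(u(-6, 15)) = 3534 - (-6)*15 = 3534 - 1*(-90) = 3534 + 90 = 3624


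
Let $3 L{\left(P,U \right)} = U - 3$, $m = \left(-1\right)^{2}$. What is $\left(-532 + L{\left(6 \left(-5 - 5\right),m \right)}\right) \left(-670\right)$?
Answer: $\frac{1070660}{3} \approx 3.5689 \cdot 10^{5}$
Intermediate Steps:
$m = 1$
$L{\left(P,U \right)} = -1 + \frac{U}{3}$ ($L{\left(P,U \right)} = \frac{U - 3}{3} = \frac{-3 + U}{3} = -1 + \frac{U}{3}$)
$\left(-532 + L{\left(6 \left(-5 - 5\right),m \right)}\right) \left(-670\right) = \left(-532 + \left(-1 + \frac{1}{3} \cdot 1\right)\right) \left(-670\right) = \left(-532 + \left(-1 + \frac{1}{3}\right)\right) \left(-670\right) = \left(-532 - \frac{2}{3}\right) \left(-670\right) = \left(- \frac{1598}{3}\right) \left(-670\right) = \frac{1070660}{3}$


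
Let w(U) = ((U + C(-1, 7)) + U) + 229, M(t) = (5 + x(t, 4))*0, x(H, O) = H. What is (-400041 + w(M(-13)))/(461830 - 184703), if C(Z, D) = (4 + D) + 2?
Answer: -399799/277127 ≈ -1.4427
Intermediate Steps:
C(Z, D) = 6 + D
M(t) = 0 (M(t) = (5 + t)*0 = 0)
w(U) = 242 + 2*U (w(U) = ((U + (6 + 7)) + U) + 229 = ((U + 13) + U) + 229 = ((13 + U) + U) + 229 = (13 + 2*U) + 229 = 242 + 2*U)
(-400041 + w(M(-13)))/(461830 - 184703) = (-400041 + (242 + 2*0))/(461830 - 184703) = (-400041 + (242 + 0))/277127 = (-400041 + 242)*(1/277127) = -399799*1/277127 = -399799/277127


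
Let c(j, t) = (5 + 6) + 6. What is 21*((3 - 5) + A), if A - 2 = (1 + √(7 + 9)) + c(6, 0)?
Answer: 462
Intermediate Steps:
c(j, t) = 17 (c(j, t) = 11 + 6 = 17)
A = 24 (A = 2 + ((1 + √(7 + 9)) + 17) = 2 + ((1 + √16) + 17) = 2 + ((1 + 4) + 17) = 2 + (5 + 17) = 2 + 22 = 24)
21*((3 - 5) + A) = 21*((3 - 5) + 24) = 21*(-2 + 24) = 21*22 = 462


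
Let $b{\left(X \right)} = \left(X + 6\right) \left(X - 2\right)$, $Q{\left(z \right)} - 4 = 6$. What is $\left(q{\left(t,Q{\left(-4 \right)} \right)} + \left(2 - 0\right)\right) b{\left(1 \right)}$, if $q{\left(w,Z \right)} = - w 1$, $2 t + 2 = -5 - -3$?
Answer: $-28$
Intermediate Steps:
$Q{\left(z \right)} = 10$ ($Q{\left(z \right)} = 4 + 6 = 10$)
$t = -2$ ($t = -1 + \frac{-5 - -3}{2} = -1 + \frac{-5 + 3}{2} = -1 + \frac{1}{2} \left(-2\right) = -1 - 1 = -2$)
$b{\left(X \right)} = \left(-2 + X\right) \left(6 + X\right)$ ($b{\left(X \right)} = \left(6 + X\right) \left(-2 + X\right) = \left(-2 + X\right) \left(6 + X\right)$)
$q{\left(w,Z \right)} = - w$
$\left(q{\left(t,Q{\left(-4 \right)} \right)} + \left(2 - 0\right)\right) b{\left(1 \right)} = \left(\left(-1\right) \left(-2\right) + \left(2 - 0\right)\right) \left(-12 + 1^{2} + 4 \cdot 1\right) = \left(2 + \left(2 + 0\right)\right) \left(-12 + 1 + 4\right) = \left(2 + 2\right) \left(-7\right) = 4 \left(-7\right) = -28$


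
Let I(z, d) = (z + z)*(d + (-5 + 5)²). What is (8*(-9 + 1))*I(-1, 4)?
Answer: 512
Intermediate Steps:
I(z, d) = 2*d*z (I(z, d) = (2*z)*(d + 0²) = (2*z)*(d + 0) = (2*z)*d = 2*d*z)
(8*(-9 + 1))*I(-1, 4) = (8*(-9 + 1))*(2*4*(-1)) = (8*(-8))*(-8) = -64*(-8) = 512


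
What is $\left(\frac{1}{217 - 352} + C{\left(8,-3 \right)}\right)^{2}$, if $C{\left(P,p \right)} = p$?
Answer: $\frac{164836}{18225} \approx 9.0445$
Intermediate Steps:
$\left(\frac{1}{217 - 352} + C{\left(8,-3 \right)}\right)^{2} = \left(\frac{1}{217 - 352} - 3\right)^{2} = \left(\frac{1}{-135} - 3\right)^{2} = \left(- \frac{1}{135} - 3\right)^{2} = \left(- \frac{406}{135}\right)^{2} = \frac{164836}{18225}$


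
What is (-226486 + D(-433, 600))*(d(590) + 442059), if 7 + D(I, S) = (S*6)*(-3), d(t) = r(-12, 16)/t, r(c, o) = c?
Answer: -30944762930907/295 ≈ -1.0490e+11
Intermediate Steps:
d(t) = -12/t
D(I, S) = -7 - 18*S (D(I, S) = -7 + (S*6)*(-3) = -7 + (6*S)*(-3) = -7 - 18*S)
(-226486 + D(-433, 600))*(d(590) + 442059) = (-226486 + (-7 - 18*600))*(-12/590 + 442059) = (-226486 + (-7 - 10800))*(-12*1/590 + 442059) = (-226486 - 10807)*(-6/295 + 442059) = -237293*130407399/295 = -30944762930907/295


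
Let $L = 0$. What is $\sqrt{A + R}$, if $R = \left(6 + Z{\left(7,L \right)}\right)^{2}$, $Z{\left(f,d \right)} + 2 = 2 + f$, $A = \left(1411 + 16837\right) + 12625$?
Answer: $\sqrt{31042} \approx 176.19$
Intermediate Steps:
$A = 30873$ ($A = 18248 + 12625 = 30873$)
$Z{\left(f,d \right)} = f$ ($Z{\left(f,d \right)} = -2 + \left(2 + f\right) = f$)
$R = 169$ ($R = \left(6 + 7\right)^{2} = 13^{2} = 169$)
$\sqrt{A + R} = \sqrt{30873 + 169} = \sqrt{31042}$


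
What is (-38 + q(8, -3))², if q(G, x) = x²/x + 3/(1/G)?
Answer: 289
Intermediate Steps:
q(G, x) = x + 3*G
(-38 + q(8, -3))² = (-38 + (-3 + 3*8))² = (-38 + (-3 + 24))² = (-38 + 21)² = (-17)² = 289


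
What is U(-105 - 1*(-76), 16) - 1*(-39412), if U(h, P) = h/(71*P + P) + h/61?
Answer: 2769524887/70272 ≈ 39412.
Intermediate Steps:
U(h, P) = h/61 + h/(72*P) (U(h, P) = h/((72*P)) + h*(1/61) = h*(1/(72*P)) + h/61 = h/(72*P) + h/61 = h/61 + h/(72*P))
U(-105 - 1*(-76), 16) - 1*(-39412) = ((-105 - 1*(-76))/61 + (1/72)*(-105 - 1*(-76))/16) - 1*(-39412) = ((-105 + 76)/61 + (1/72)*(-105 + 76)*(1/16)) + 39412 = ((1/61)*(-29) + (1/72)*(-29)*(1/16)) + 39412 = (-29/61 - 29/1152) + 39412 = -35177/70272 + 39412 = 2769524887/70272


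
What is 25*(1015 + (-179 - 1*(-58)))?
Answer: 22350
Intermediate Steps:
25*(1015 + (-179 - 1*(-58))) = 25*(1015 + (-179 + 58)) = 25*(1015 - 121) = 25*894 = 22350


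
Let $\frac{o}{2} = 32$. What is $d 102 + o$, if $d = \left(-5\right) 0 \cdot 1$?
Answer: $64$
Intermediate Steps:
$o = 64$ ($o = 2 \cdot 32 = 64$)
$d = 0$ ($d = 0 \cdot 1 = 0$)
$d 102 + o = 0 \cdot 102 + 64 = 0 + 64 = 64$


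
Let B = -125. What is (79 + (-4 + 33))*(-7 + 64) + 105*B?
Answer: -6969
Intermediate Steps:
(79 + (-4 + 33))*(-7 + 64) + 105*B = (79 + (-4 + 33))*(-7 + 64) + 105*(-125) = (79 + 29)*57 - 13125 = 108*57 - 13125 = 6156 - 13125 = -6969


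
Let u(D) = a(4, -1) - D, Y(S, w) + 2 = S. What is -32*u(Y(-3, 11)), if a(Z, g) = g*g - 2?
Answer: -128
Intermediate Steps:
a(Z, g) = -2 + g**2 (a(Z, g) = g**2 - 2 = -2 + g**2)
Y(S, w) = -2 + S
u(D) = -1 - D (u(D) = (-2 + (-1)**2) - D = (-2 + 1) - D = -1 - D)
-32*u(Y(-3, 11)) = -32*(-1 - (-2 - 3)) = -32*(-1 - 1*(-5)) = -32*(-1 + 5) = -32*4 = -128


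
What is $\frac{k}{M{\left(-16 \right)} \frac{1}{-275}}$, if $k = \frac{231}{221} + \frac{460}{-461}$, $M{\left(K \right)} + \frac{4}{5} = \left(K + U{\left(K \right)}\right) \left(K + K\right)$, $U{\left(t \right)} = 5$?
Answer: $- \frac{6642625}{178903036} \approx -0.03713$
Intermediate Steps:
$M{\left(K \right)} = - \frac{4}{5} + 2 K \left(5 + K\right)$ ($M{\left(K \right)} = - \frac{4}{5} + \left(K + 5\right) \left(K + K\right) = - \frac{4}{5} + \left(5 + K\right) 2 K = - \frac{4}{5} + 2 K \left(5 + K\right)$)
$k = \frac{4831}{101881}$ ($k = 231 \cdot \frac{1}{221} + 460 \left(- \frac{1}{461}\right) = \frac{231}{221} - \frac{460}{461} = \frac{4831}{101881} \approx 0.047418$)
$\frac{k}{M{\left(-16 \right)} \frac{1}{-275}} = \frac{4831}{101881 \frac{- \frac{4}{5} + 2 \left(-16\right)^{2} + 10 \left(-16\right)}{-275}} = \frac{4831}{101881 \left(- \frac{4}{5} + 2 \cdot 256 - 160\right) \left(- \frac{1}{275}\right)} = \frac{4831}{101881 \left(- \frac{4}{5} + 512 - 160\right) \left(- \frac{1}{275}\right)} = \frac{4831}{101881 \cdot \frac{1756}{5} \left(- \frac{1}{275}\right)} = \frac{4831}{101881 \left(- \frac{1756}{1375}\right)} = \frac{4831}{101881} \left(- \frac{1375}{1756}\right) = - \frac{6642625}{178903036}$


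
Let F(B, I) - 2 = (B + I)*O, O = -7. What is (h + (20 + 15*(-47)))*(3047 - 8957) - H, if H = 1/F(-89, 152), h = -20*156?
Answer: 9872034451/439 ≈ 2.2488e+7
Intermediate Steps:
F(B, I) = 2 - 7*B - 7*I (F(B, I) = 2 + (B + I)*(-7) = 2 + (-7*B - 7*I) = 2 - 7*B - 7*I)
h = -3120
H = -1/439 (H = 1/(2 - 7*(-89) - 7*152) = 1/(2 + 623 - 1064) = 1/(-439) = -1/439 ≈ -0.0022779)
(h + (20 + 15*(-47)))*(3047 - 8957) - H = (-3120 + (20 + 15*(-47)))*(3047 - 8957) - 1*(-1/439) = (-3120 + (20 - 705))*(-5910) + 1/439 = (-3120 - 685)*(-5910) + 1/439 = -3805*(-5910) + 1/439 = 22487550 + 1/439 = 9872034451/439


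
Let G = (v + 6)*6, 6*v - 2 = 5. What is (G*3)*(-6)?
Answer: -774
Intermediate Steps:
v = 7/6 (v = 1/3 + (1/6)*5 = 1/3 + 5/6 = 7/6 ≈ 1.1667)
G = 43 (G = (7/6 + 6)*6 = (43/6)*6 = 43)
(G*3)*(-6) = (43*3)*(-6) = 129*(-6) = -774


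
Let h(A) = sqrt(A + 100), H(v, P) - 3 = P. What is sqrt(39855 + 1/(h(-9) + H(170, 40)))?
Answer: sqrt(1713766 + 39855*sqrt(91))/sqrt(43 + sqrt(91)) ≈ 199.64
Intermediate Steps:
H(v, P) = 3 + P
h(A) = sqrt(100 + A)
sqrt(39855 + 1/(h(-9) + H(170, 40))) = sqrt(39855 + 1/(sqrt(100 - 9) + (3 + 40))) = sqrt(39855 + 1/(sqrt(91) + 43)) = sqrt(39855 + 1/(43 + sqrt(91)))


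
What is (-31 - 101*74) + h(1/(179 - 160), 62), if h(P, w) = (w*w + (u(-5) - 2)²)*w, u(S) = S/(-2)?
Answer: 461677/2 ≈ 2.3084e+5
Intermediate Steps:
u(S) = -S/2 (u(S) = S*(-½) = -S/2)
h(P, w) = w*(¼ + w²) (h(P, w) = (w*w + (-½*(-5) - 2)²)*w = (w² + (5/2 - 2)²)*w = (w² + (½)²)*w = (w² + ¼)*w = (¼ + w²)*w = w*(¼ + w²))
(-31 - 101*74) + h(1/(179 - 160), 62) = (-31 - 101*74) + (62³ + (¼)*62) = (-31 - 7474) + (238328 + 31/2) = -7505 + 476687/2 = 461677/2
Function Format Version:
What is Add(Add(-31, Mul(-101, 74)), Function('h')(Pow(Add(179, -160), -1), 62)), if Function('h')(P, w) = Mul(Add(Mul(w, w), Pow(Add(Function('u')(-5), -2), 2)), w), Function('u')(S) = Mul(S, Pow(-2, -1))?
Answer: Rational(461677, 2) ≈ 2.3084e+5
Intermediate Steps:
Function('u')(S) = Mul(Rational(-1, 2), S) (Function('u')(S) = Mul(S, Rational(-1, 2)) = Mul(Rational(-1, 2), S))
Function('h')(P, w) = Mul(w, Add(Rational(1, 4), Pow(w, 2))) (Function('h')(P, w) = Mul(Add(Mul(w, w), Pow(Add(Mul(Rational(-1, 2), -5), -2), 2)), w) = Mul(Add(Pow(w, 2), Pow(Add(Rational(5, 2), -2), 2)), w) = Mul(Add(Pow(w, 2), Pow(Rational(1, 2), 2)), w) = Mul(Add(Pow(w, 2), Rational(1, 4)), w) = Mul(Add(Rational(1, 4), Pow(w, 2)), w) = Mul(w, Add(Rational(1, 4), Pow(w, 2))))
Add(Add(-31, Mul(-101, 74)), Function('h')(Pow(Add(179, -160), -1), 62)) = Add(Add(-31, Mul(-101, 74)), Add(Pow(62, 3), Mul(Rational(1, 4), 62))) = Add(Add(-31, -7474), Add(238328, Rational(31, 2))) = Add(-7505, Rational(476687, 2)) = Rational(461677, 2)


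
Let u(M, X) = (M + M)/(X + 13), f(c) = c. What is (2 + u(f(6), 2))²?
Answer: 196/25 ≈ 7.8400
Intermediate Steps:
u(M, X) = 2*M/(13 + X) (u(M, X) = (2*M)/(13 + X) = 2*M/(13 + X))
(2 + u(f(6), 2))² = (2 + 2*6/(13 + 2))² = (2 + 2*6/15)² = (2 + 2*6*(1/15))² = (2 + ⅘)² = (14/5)² = 196/25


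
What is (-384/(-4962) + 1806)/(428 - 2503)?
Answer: -1493626/1716025 ≈ -0.87040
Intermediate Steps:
(-384/(-4962) + 1806)/(428 - 2503) = (-384*(-1/4962) + 1806)/(-2075) = (64/827 + 1806)*(-1/2075) = (1493626/827)*(-1/2075) = -1493626/1716025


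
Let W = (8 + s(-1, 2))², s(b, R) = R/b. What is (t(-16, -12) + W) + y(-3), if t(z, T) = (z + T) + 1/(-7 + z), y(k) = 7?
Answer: 344/23 ≈ 14.957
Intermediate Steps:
t(z, T) = T + z + 1/(-7 + z) (t(z, T) = (T + z) + 1/(-7 + z) = T + z + 1/(-7 + z))
W = 36 (W = (8 + 2/(-1))² = (8 + 2*(-1))² = (8 - 2)² = 6² = 36)
(t(-16, -12) + W) + y(-3) = ((1 + (-16)² - 7*(-12) - 7*(-16) - 12*(-16))/(-7 - 16) + 36) + 7 = ((1 + 256 + 84 + 112 + 192)/(-23) + 36) + 7 = (-1/23*645 + 36) + 7 = (-645/23 + 36) + 7 = 183/23 + 7 = 344/23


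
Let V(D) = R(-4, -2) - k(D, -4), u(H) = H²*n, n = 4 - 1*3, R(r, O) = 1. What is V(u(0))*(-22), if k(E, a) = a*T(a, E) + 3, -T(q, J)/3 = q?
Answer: -1012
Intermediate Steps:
n = 1 (n = 4 - 3 = 1)
T(q, J) = -3*q
k(E, a) = 3 - 3*a² (k(E, a) = a*(-3*a) + 3 = -3*a² + 3 = 3 - 3*a²)
u(H) = H² (u(H) = H²*1 = H²)
V(D) = 46 (V(D) = 1 - (3 - 3*(-4)²) = 1 - (3 - 3*16) = 1 - (3 - 48) = 1 - 1*(-45) = 1 + 45 = 46)
V(u(0))*(-22) = 46*(-22) = -1012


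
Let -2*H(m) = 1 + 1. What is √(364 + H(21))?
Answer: 11*√3 ≈ 19.053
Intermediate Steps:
H(m) = -1 (H(m) = -(1 + 1)/2 = -½*2 = -1)
√(364 + H(21)) = √(364 - 1) = √363 = 11*√3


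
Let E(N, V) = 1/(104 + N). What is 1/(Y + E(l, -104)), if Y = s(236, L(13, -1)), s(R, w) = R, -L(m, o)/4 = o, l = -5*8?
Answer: 64/15105 ≈ 0.0042370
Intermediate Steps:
l = -40
L(m, o) = -4*o
Y = 236
1/(Y + E(l, -104)) = 1/(236 + 1/(104 - 40)) = 1/(236 + 1/64) = 1/(15105/64) = 64/15105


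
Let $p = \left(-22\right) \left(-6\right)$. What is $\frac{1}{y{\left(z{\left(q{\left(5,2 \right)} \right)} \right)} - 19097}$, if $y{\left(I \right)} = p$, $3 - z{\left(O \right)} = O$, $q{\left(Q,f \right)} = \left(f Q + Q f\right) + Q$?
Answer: $- \frac{1}{18965} \approx -5.2729 \cdot 10^{-5}$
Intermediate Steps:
$q{\left(Q,f \right)} = Q + 2 Q f$ ($q{\left(Q,f \right)} = \left(Q f + Q f\right) + Q = 2 Q f + Q = Q + 2 Q f$)
$z{\left(O \right)} = 3 - O$
$p = 132$
$y{\left(I \right)} = 132$
$\frac{1}{y{\left(z{\left(q{\left(5,2 \right)} \right)} \right)} - 19097} = \frac{1}{132 - 19097} = \frac{1}{-18965} = - \frac{1}{18965}$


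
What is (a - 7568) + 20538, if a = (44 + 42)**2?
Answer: 20366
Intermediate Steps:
a = 7396 (a = 86**2 = 7396)
(a - 7568) + 20538 = (7396 - 7568) + 20538 = -172 + 20538 = 20366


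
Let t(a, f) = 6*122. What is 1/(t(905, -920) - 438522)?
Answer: -1/437790 ≈ -2.2842e-6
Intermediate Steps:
t(a, f) = 732
1/(t(905, -920) - 438522) = 1/(732 - 438522) = 1/(-437790) = -1/437790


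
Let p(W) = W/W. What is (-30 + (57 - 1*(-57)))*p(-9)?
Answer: 84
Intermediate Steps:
p(W) = 1
(-30 + (57 - 1*(-57)))*p(-9) = (-30 + (57 - 1*(-57)))*1 = (-30 + (57 + 57))*1 = (-30 + 114)*1 = 84*1 = 84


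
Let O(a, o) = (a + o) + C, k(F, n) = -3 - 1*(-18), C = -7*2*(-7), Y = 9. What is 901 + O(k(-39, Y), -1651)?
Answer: -637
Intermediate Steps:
C = 98 (C = -14*(-7) = 98)
k(F, n) = 15 (k(F, n) = -3 + 18 = 15)
O(a, o) = 98 + a + o (O(a, o) = (a + o) + 98 = 98 + a + o)
901 + O(k(-39, Y), -1651) = 901 + (98 + 15 - 1651) = 901 - 1538 = -637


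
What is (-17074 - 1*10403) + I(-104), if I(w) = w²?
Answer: -16661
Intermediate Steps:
(-17074 - 1*10403) + I(-104) = (-17074 - 1*10403) + (-104)² = (-17074 - 10403) + 10816 = -27477 + 10816 = -16661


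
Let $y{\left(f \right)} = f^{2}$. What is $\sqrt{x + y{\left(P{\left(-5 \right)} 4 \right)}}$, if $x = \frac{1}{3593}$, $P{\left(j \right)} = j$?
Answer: $\frac{3 \sqrt{573762577}}{3593} \approx 20.0$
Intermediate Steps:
$x = \frac{1}{3593} \approx 0.00027832$
$\sqrt{x + y{\left(P{\left(-5 \right)} 4 \right)}} = \sqrt{\frac{1}{3593} + \left(\left(-5\right) 4\right)^{2}} = \sqrt{\frac{1}{3593} + \left(-20\right)^{2}} = \sqrt{\frac{1}{3593} + 400} = \sqrt{\frac{1437201}{3593}} = \frac{3 \sqrt{573762577}}{3593}$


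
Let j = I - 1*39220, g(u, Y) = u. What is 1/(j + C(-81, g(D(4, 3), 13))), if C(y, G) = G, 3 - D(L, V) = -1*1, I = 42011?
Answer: 1/2795 ≈ 0.00035778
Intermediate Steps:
D(L, V) = 4 (D(L, V) = 3 - (-1) = 3 - 1*(-1) = 3 + 1 = 4)
j = 2791 (j = 42011 - 1*39220 = 42011 - 39220 = 2791)
1/(j + C(-81, g(D(4, 3), 13))) = 1/(2791 + 4) = 1/2795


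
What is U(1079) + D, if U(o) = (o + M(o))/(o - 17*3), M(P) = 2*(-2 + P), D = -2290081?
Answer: -2354200035/1028 ≈ -2.2901e+6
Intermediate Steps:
M(P) = -4 + 2*P
U(o) = (-4 + 3*o)/(-51 + o) (U(o) = (o + (-4 + 2*o))/(o - 17*3) = (-4 + 3*o)/(o - 51) = (-4 + 3*o)/(-51 + o))
U(1079) + D = (-4 + 3*1079)/(-51 + 1079) - 2290081 = (-4 + 3237)/1028 - 2290081 = (1/1028)*3233 - 2290081 = 3233/1028 - 2290081 = -2354200035/1028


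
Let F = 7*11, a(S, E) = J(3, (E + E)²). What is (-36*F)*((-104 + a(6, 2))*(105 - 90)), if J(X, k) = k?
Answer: 3659040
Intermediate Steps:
a(S, E) = 4*E² (a(S, E) = (E + E)² = (2*E)² = 4*E²)
F = 77
(-36*F)*((-104 + a(6, 2))*(105 - 90)) = (-36*77)*((-104 + 4*2²)*(105 - 90)) = -2772*(-104 + 4*4)*15 = -2772*(-104 + 16)*15 = -(-243936)*15 = -2772*(-1320) = 3659040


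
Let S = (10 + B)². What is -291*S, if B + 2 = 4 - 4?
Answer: -18624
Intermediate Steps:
B = -2 (B = -2 + (4 - 4) = -2 + 0 = -2)
S = 64 (S = (10 - 2)² = 8² = 64)
-291*S = -291*64 = -18624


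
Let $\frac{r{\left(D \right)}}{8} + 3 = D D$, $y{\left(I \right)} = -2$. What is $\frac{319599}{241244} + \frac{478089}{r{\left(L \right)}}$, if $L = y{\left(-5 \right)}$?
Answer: $\frac{28834664877}{482488} \approx 59762.0$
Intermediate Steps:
$L = -2$
$r{\left(D \right)} = -24 + 8 D^{2}$ ($r{\left(D \right)} = -24 + 8 D D = -24 + 8 D^{2}$)
$\frac{319599}{241244} + \frac{478089}{r{\left(L \right)}} = \frac{319599}{241244} + \frac{478089}{-24 + 8 \left(-2\right)^{2}} = 319599 \cdot \frac{1}{241244} + \frac{478089}{-24 + 8 \cdot 4} = \frac{319599}{241244} + \frac{478089}{-24 + 32} = \frac{319599}{241244} + \frac{478089}{8} = \frac{28834664877}{482488}$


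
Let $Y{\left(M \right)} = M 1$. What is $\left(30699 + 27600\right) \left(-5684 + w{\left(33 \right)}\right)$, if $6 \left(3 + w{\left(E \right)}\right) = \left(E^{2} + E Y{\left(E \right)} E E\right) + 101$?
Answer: $\frac{22406035237}{2} \approx 1.1203 \cdot 10^{10}$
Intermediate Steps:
$Y{\left(M \right)} = M$
$w{\left(E \right)} = \frac{83}{6} + \frac{E^{2}}{6} + \frac{E^{4}}{6}$ ($w{\left(E \right)} = -3 + \frac{\left(E^{2} + E E E E\right) + 101}{6} = -3 + \frac{\left(E^{2} + E^{2} E E\right) + 101}{6} = -3 + \frac{\left(E^{2} + E^{3} E\right) + 101}{6} = -3 + \frac{\left(E^{2} + E^{4}\right) + 101}{6} = -3 + \frac{101 + E^{2} + E^{4}}{6} = -3 + \left(\frac{101}{6} + \frac{E^{2}}{6} + \frac{E^{4}}{6}\right) = \frac{83}{6} + \frac{E^{2}}{6} + \frac{E^{4}}{6}$)
$\left(30699 + 27600\right) \left(-5684 + w{\left(33 \right)}\right) = \left(30699 + 27600\right) \left(-5684 + \left(\frac{83}{6} + \frac{33^{2}}{6} + \frac{33^{4}}{6}\right)\right) = 58299 \left(-5684 + \left(\frac{83}{6} + \frac{1}{6} \cdot 1089 + \frac{1}{6} \cdot 1185921\right)\right) = 58299 \left(-5684 + \left(\frac{83}{6} + \frac{363}{2} + \frac{395307}{2}\right)\right) = 58299 \left(-5684 + \frac{1187093}{6}\right) = 58299 \cdot \frac{1152989}{6} = \frac{22406035237}{2}$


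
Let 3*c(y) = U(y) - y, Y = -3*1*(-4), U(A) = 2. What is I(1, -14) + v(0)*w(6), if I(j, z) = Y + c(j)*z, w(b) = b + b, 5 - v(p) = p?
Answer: 202/3 ≈ 67.333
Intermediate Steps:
v(p) = 5 - p
Y = 12 (Y = -3*(-4) = 12)
c(y) = 2/3 - y/3 (c(y) = (2 - y)/3 = 2/3 - y/3)
w(b) = 2*b
I(j, z) = 12 + z*(2/3 - j/3) (I(j, z) = 12 + (2/3 - j/3)*z = 12 + z*(2/3 - j/3))
I(1, -14) + v(0)*w(6) = (12 - 1/3*(-14)*(-2 + 1)) + (5 - 1*0)*(2*6) = (12 - 1/3*(-14)*(-1)) + (5 + 0)*12 = (12 - 14/3) + 5*12 = 22/3 + 60 = 202/3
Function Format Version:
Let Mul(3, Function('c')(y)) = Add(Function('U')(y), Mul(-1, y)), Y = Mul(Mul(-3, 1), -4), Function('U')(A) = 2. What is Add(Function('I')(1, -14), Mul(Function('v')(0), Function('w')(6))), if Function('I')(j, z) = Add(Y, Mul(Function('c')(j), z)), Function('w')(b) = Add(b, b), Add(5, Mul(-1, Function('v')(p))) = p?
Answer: Rational(202, 3) ≈ 67.333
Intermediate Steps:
Function('v')(p) = Add(5, Mul(-1, p))
Y = 12 (Y = Mul(-3, -4) = 12)
Function('c')(y) = Add(Rational(2, 3), Mul(Rational(-1, 3), y)) (Function('c')(y) = Mul(Rational(1, 3), Add(2, Mul(-1, y))) = Add(Rational(2, 3), Mul(Rational(-1, 3), y)))
Function('w')(b) = Mul(2, b)
Function('I')(j, z) = Add(12, Mul(z, Add(Rational(2, 3), Mul(Rational(-1, 3), j)))) (Function('I')(j, z) = Add(12, Mul(Add(Rational(2, 3), Mul(Rational(-1, 3), j)), z)) = Add(12, Mul(z, Add(Rational(2, 3), Mul(Rational(-1, 3), j)))))
Add(Function('I')(1, -14), Mul(Function('v')(0), Function('w')(6))) = Add(Add(12, Mul(Rational(-1, 3), -14, Add(-2, 1))), Mul(Add(5, Mul(-1, 0)), Mul(2, 6))) = Add(Add(12, Mul(Rational(-1, 3), -14, -1)), Mul(Add(5, 0), 12)) = Add(Add(12, Rational(-14, 3)), Mul(5, 12)) = Add(Rational(22, 3), 60) = Rational(202, 3)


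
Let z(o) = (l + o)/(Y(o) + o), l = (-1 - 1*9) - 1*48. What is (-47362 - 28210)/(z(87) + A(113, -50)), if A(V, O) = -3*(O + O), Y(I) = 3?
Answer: -6801480/27029 ≈ -251.64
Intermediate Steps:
l = -58 (l = (-1 - 9) - 48 = -10 - 48 = -58)
A(V, O) = -6*O
z(o) = (-58 + o)/(3 + o)
(-47362 - 28210)/(z(87) + A(113, -50)) = (-47362 - 28210)/((-58 + 87)/(3 + 87) - 6*(-50)) = -75572/(29/90 + 300) = -75572/27029/90 = -75572*90/27029 = -6801480/27029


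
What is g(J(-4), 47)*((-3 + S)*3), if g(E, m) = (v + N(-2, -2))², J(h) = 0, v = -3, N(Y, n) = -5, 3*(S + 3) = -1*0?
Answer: -1152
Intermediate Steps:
S = -3 (S = -3 + (-1*0)/3 = -3 + (⅓)*0 = -3 + 0 = -3)
g(E, m) = 64 (g(E, m) = (-3 - 5)² = (-8)² = 64)
g(J(-4), 47)*((-3 + S)*3) = 64*((-3 - 3)*3) = 64*(-6*3) = 64*(-18) = -1152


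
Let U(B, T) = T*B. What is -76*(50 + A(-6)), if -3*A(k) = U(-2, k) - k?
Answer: -3344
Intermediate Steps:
U(B, T) = B*T
A(k) = k (A(k) = -(-2*k - k)/3 = -(-1)*k = k)
-76*(50 + A(-6)) = -76*(50 - 6) = -76*44 = -3344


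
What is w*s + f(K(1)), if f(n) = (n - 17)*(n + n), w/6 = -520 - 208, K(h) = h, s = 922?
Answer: -4027328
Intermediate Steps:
w = -4368 (w = 6*(-520 - 208) = 6*(-728) = -4368)
f(n) = 2*n*(-17 + n) (f(n) = (-17 + n)*(2*n) = 2*n*(-17 + n))
w*s + f(K(1)) = -4368*922 + 2*1*(-17 + 1) = -4027296 + 2*1*(-16) = -4027296 - 32 = -4027328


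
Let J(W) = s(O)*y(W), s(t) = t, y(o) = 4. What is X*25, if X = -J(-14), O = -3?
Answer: 300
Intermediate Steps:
J(W) = -12 (J(W) = -3*4 = -12)
X = 12 (X = -1*(-12) = 12)
X*25 = 12*25 = 300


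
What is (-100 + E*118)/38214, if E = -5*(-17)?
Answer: 1655/6369 ≈ 0.25985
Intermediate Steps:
E = 85
(-100 + E*118)/38214 = (-100 + 85*118)/38214 = (-100 + 10030)*(1/38214) = 9930*(1/38214) = 1655/6369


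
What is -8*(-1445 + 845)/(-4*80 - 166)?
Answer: -800/81 ≈ -9.8765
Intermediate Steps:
-8*(-1445 + 845)/(-4*80 - 166) = -(-4800)/(-320 - 166) = -(-4800)/(-486) = -(-4800)*(-1)/486 = -8*100/81 = -800/81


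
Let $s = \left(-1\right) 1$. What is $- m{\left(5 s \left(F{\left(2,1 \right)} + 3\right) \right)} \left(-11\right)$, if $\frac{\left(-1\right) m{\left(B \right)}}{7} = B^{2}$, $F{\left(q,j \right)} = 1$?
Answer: $-30800$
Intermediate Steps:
$s = -1$
$m{\left(B \right)} = - 7 B^{2}$
$- m{\left(5 s \left(F{\left(2,1 \right)} + 3\right) \right)} \left(-11\right) = - \left(-7\right) \left(5 \left(- (1 + 3)\right)\right)^{2} \left(-11\right) = - \left(-7\right) \left(5 \left(\left(-1\right) 4\right)\right)^{2} \left(-11\right) = - \left(-7\right) \left(5 \left(-4\right)\right)^{2} \left(-11\right) = - \left(-7\right) \left(-20\right)^{2} \left(-11\right) = - \left(-7\right) 400 \left(-11\right) = \left(-1\right) \left(-2800\right) \left(-11\right) = 2800 \left(-11\right) = -30800$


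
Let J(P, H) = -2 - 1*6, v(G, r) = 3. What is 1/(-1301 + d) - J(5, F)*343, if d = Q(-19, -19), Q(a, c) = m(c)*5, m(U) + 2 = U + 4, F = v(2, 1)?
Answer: 3803183/1386 ≈ 2744.0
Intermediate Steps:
F = 3
J(P, H) = -8 (J(P, H) = -2 - 6 = -8)
m(U) = 2 + U (m(U) = -2 + (U + 4) = -2 + (4 + U) = 2 + U)
Q(a, c) = 10 + 5*c (Q(a, c) = (2 + c)*5 = 10 + 5*c)
d = -85 (d = 10 + 5*(-19) = 10 - 95 = -85)
1/(-1301 + d) - J(5, F)*343 = 1/(-1301 - 85) - (-8)*343 = 1/(-1386) - 1*(-2744) = -1/1386 + 2744 = 3803183/1386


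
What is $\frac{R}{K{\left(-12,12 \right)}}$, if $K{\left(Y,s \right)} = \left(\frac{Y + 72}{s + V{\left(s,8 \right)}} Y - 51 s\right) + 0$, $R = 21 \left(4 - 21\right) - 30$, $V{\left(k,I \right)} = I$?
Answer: $\frac{43}{72} \approx 0.59722$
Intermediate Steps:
$R = -387$ ($R = 21 \left(-17\right) - 30 = -357 - 30 = -387$)
$K{\left(Y,s \right)} = - 51 s + \frac{Y \left(72 + Y\right)}{8 + s}$ ($K{\left(Y,s \right)} = \left(\frac{Y + 72}{s + 8} Y - 51 s\right) + 0 = \left(\frac{72 + Y}{8 + s} Y - 51 s\right) + 0 = \left(\frac{Y \left(72 + Y\right)}{8 + s} - 51 s\right) + 0 = \left(- 51 s + \frac{Y \left(72 + Y\right)}{8 + s}\right) + 0 = - 51 s + \frac{Y \left(72 + Y\right)}{8 + s}$)
$\frac{R}{K{\left(-12,12 \right)}} = - \frac{387}{\frac{1}{8 + 12} \left(\left(-12\right)^{2} - 4896 - 51 \cdot 12^{2} + 72 \left(-12\right)\right)} = - \frac{387}{\frac{1}{20} \left(144 - 4896 - 7344 - 864\right)} = - \frac{387}{\frac{1}{20} \left(-12960\right)} = - \frac{387}{-648} = \left(-387\right) \left(- \frac{1}{648}\right) = \frac{43}{72}$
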